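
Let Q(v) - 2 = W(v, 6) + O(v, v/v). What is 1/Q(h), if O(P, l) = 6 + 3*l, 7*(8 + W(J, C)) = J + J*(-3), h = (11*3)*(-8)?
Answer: 7/549 ≈ 0.012750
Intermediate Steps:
h = -264 (h = 33*(-8) = -264)
W(J, C) = -8 - 2*J/7 (W(J, C) = -8 + (J + J*(-3))/7 = -8 + (J - 3*J)/7 = -8 + (-2*J)/7 = -8 - 2*J/7)
Q(v) = 3 - 2*v/7 (Q(v) = 2 + ((-8 - 2*v/7) + (6 + 3*(v/v))) = 2 + ((-8 - 2*v/7) + (6 + 3*1)) = 2 + ((-8 - 2*v/7) + (6 + 3)) = 2 + ((-8 - 2*v/7) + 9) = 2 + (1 - 2*v/7) = 3 - 2*v/7)
1/Q(h) = 1/(3 - 2/7*(-264)) = 1/(3 + 528/7) = 1/(549/7) = 7/549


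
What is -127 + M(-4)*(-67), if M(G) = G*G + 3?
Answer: -1400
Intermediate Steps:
M(G) = 3 + G**2 (M(G) = G**2 + 3 = 3 + G**2)
-127 + M(-4)*(-67) = -127 + (3 + (-4)**2)*(-67) = -127 + (3 + 16)*(-67) = -127 + 19*(-67) = -127 - 1273 = -1400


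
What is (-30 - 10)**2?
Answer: 1600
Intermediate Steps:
(-30 - 10)**2 = (-40)**2 = 1600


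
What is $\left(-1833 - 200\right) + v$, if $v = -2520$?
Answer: $-4553$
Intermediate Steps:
$\left(-1833 - 200\right) + v = \left(-1833 - 200\right) - 2520 = -2033 - 2520 = -4553$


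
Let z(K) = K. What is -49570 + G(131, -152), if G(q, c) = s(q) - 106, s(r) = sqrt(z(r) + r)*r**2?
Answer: -49676 + 17161*sqrt(262) ≈ 2.2810e+5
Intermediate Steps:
s(r) = sqrt(2)*r**(5/2) (s(r) = sqrt(r + r)*r**2 = sqrt(2*r)*r**2 = (sqrt(2)*sqrt(r))*r**2 = sqrt(2)*r**(5/2))
G(q, c) = -106 + sqrt(2)*q**(5/2) (G(q, c) = sqrt(2)*q**(5/2) - 106 = -106 + sqrt(2)*q**(5/2))
-49570 + G(131, -152) = -49570 + (-106 + sqrt(2)*131**(5/2)) = -49570 + (-106 + sqrt(2)*(17161*sqrt(131))) = -49570 + (-106 + 17161*sqrt(262)) = -49676 + 17161*sqrt(262)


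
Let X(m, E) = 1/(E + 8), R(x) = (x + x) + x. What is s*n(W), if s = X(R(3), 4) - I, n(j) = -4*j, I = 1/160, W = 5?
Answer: -37/24 ≈ -1.5417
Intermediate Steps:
R(x) = 3*x (R(x) = 2*x + x = 3*x)
X(m, E) = 1/(8 + E)
I = 1/160 ≈ 0.0062500
s = 37/480 (s = 1/(8 + 4) - 1*1/160 = 1/12 - 1/160 = 37/480 ≈ 0.077083)
s*n(W) = 37*(-4*5)/480 = (37/480)*(-20) = -37/24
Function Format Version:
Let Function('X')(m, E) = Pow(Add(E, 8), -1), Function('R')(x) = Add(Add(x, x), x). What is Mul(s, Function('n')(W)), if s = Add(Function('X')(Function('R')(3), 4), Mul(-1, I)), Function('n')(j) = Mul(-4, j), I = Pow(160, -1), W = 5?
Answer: Rational(-37, 24) ≈ -1.5417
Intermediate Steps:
Function('R')(x) = Mul(3, x) (Function('R')(x) = Add(Mul(2, x), x) = Mul(3, x))
Function('X')(m, E) = Pow(Add(8, E), -1)
I = Rational(1, 160) ≈ 0.0062500
s = Rational(37, 480) (s = Add(Pow(Add(8, 4), -1), Mul(-1, Rational(1, 160))) = Add(Pow(12, -1), Rational(-1, 160)) = Add(Rational(1, 12), Rational(-1, 160)) = Rational(37, 480) ≈ 0.077083)
Mul(s, Function('n')(W)) = Mul(Rational(37, 480), Mul(-4, 5)) = Mul(Rational(37, 480), -20) = Rational(-37, 24)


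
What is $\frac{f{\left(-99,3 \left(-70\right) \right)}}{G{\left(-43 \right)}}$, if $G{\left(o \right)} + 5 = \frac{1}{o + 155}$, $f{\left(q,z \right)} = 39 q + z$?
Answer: $\frac{455952}{559} \approx 815.66$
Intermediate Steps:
$f{\left(q,z \right)} = z + 39 q$
$G{\left(o \right)} = -5 + \frac{1}{155 + o}$ ($G{\left(o \right)} = -5 + \frac{1}{o + 155} = -5 + \frac{1}{155 + o}$)
$\frac{f{\left(-99,3 \left(-70\right) \right)}}{G{\left(-43 \right)}} = \frac{3 \left(-70\right) + 39 \left(-99\right)}{\frac{1}{155 - 43} \left(-774 - -215\right)} = \frac{-210 - 3861}{\frac{1}{112} \left(-774 + 215\right)} = - \frac{4071}{\frac{1}{112} \left(-559\right)} = - \frac{4071}{- \frac{559}{112}} = \left(-4071\right) \left(- \frac{112}{559}\right) = \frac{455952}{559}$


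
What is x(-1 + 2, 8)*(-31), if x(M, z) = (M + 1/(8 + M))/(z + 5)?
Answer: -310/117 ≈ -2.6496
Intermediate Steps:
x(M, z) = (M + 1/(8 + M))/(5 + z)
x(-1 + 2, 8)*(-31) = ((1 + (-1 + 2)**2 + 8*(-1 + 2))/(40 + 5*(-1 + 2) + 8*8 + (-1 + 2)*8))*(-31) = ((1 + 1**2 + 8*1)/(40 + 5*1 + 64 + 1*8))*(-31) = ((1 + 1 + 8)/(40 + 5 + 64 + 8))*(-31) = (10/117)*(-31) = -310/117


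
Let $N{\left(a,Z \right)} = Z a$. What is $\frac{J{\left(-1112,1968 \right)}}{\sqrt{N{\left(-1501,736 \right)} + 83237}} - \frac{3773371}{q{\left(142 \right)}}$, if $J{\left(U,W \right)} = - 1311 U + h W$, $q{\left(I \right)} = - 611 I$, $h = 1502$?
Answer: $\frac{3773371}{86762} - \frac{4413768 i \sqrt{1931}}{44413} \approx 43.491 - 4367.1 i$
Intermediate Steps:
$J{\left(U,W \right)} = - 1311 U + 1502 W$
$\frac{J{\left(-1112,1968 \right)}}{\sqrt{N{\left(-1501,736 \right)} + 83237}} - \frac{3773371}{q{\left(142 \right)}} = \frac{\left(-1311\right) \left(-1112\right) + 1502 \cdot 1968}{\sqrt{736 \left(-1501\right) + 83237}} - \frac{3773371}{\left(-611\right) 142} = \frac{1457832 + 2955936}{\sqrt{-1104736 + 83237}} - \frac{3773371}{-86762} = \frac{4413768}{\sqrt{-1021499}} - - \frac{3773371}{86762} = \frac{4413768}{23 i \sqrt{1931}} + \frac{3773371}{86762} = 4413768 \left(- \frac{i \sqrt{1931}}{44413}\right) + \frac{3773371}{86762} = - \frac{4413768 i \sqrt{1931}}{44413} + \frac{3773371}{86762} = \frac{3773371}{86762} - \frac{4413768 i \sqrt{1931}}{44413}$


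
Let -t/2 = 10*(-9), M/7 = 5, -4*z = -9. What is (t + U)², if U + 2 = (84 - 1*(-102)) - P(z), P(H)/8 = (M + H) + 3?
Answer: 1764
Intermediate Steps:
z = 9/4 (z = -¼*(-9) = 9/4 ≈ 2.2500)
M = 35 (M = 7*5 = 35)
P(H) = 304 + 8*H (P(H) = 8*((35 + H) + 3) = 8*(38 + H) = 304 + 8*H)
U = -138 (U = -2 + ((84 - 1*(-102)) - (304 + 8*(9/4))) = -2 + ((84 + 102) - (304 + 18)) = -2 + (186 - 1*322) = -2 + (186 - 322) = -2 - 136 = -138)
t = 180 (t = -20*(-9) = -2*(-90) = 180)
(t + U)² = (180 - 138)² = 42² = 1764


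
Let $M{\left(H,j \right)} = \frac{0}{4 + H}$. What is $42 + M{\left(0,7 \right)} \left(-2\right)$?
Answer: $42$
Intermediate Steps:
$M{\left(H,j \right)} = 0$
$42 + M{\left(0,7 \right)} \left(-2\right) = 42 + 0 \left(-2\right) = 42 + 0 = 42$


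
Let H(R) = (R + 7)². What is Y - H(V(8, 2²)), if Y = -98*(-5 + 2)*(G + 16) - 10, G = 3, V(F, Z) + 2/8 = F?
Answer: 85735/16 ≈ 5358.4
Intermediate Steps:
V(F, Z) = -¼ + F
H(R) = (7 + R)²
Y = 5576 (Y = -98*(-5 + 2)*(3 + 16) - 10 = -(-294)*19 - 10 = -98*(-57) - 10 = 5586 - 10 = 5576)
Y - H(V(8, 2²)) = 5576 - (7 + (-¼ + 8))² = 5576 - (7 + 31/4)² = 5576 - (59/4)² = 5576 - 1*3481/16 = 5576 - 3481/16 = 85735/16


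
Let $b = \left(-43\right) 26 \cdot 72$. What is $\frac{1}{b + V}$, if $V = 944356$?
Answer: $\frac{1}{863860} \approx 1.1576 \cdot 10^{-6}$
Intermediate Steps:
$b = -80496$ ($b = \left(-1118\right) 72 = -80496$)
$\frac{1}{b + V} = \frac{1}{-80496 + 944356} = \frac{1}{863860}$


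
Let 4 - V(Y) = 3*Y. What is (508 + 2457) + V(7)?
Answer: 2948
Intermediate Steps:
V(Y) = 4 - 3*Y
(508 + 2457) + V(7) = (508 + 2457) + (4 - 3*7) = 2965 + (4 - 21) = 2965 - 17 = 2948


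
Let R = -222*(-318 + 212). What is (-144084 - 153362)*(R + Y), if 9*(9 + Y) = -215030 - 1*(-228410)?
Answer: -22317075934/3 ≈ -7.4390e+9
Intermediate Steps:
Y = 4433/3 (Y = -9 + (-215030 - 1*(-228410))/9 = -9 + (-215030 + 228410)/9 = -9 + (⅑)*13380 = -9 + 4460/3 = 4433/3 ≈ 1477.7)
R = 23532 (R = -222*(-106) = 23532)
(-144084 - 153362)*(R + Y) = (-144084 - 153362)*(23532 + 4433/3) = -297446*75029/3 = -22317075934/3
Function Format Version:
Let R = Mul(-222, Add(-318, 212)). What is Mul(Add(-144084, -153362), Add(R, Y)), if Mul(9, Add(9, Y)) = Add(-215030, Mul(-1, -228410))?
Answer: Rational(-22317075934, 3) ≈ -7.4390e+9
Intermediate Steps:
Y = Rational(4433, 3) (Y = Add(-9, Mul(Rational(1, 9), Add(-215030, Mul(-1, -228410)))) = Add(-9, Mul(Rational(1, 9), Add(-215030, 228410))) = Add(-9, Mul(Rational(1, 9), 13380)) = Add(-9, Rational(4460, 3)) = Rational(4433, 3) ≈ 1477.7)
R = 23532 (R = Mul(-222, -106) = 23532)
Mul(Add(-144084, -153362), Add(R, Y)) = Mul(Add(-144084, -153362), Add(23532, Rational(4433, 3))) = Mul(-297446, Rational(75029, 3)) = Rational(-22317075934, 3)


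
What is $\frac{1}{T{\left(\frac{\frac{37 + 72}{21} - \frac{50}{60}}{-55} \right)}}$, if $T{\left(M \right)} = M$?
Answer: $- \frac{770}{61} \approx -12.623$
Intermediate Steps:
$\frac{1}{T{\left(\frac{\frac{37 + 72}{21} - \frac{50}{60}}{-55} \right)}} = \frac{1}{\left(\frac{37 + 72}{21} - \frac{50}{60}\right) \frac{1}{-55}} = \frac{1}{\left(109 \cdot \frac{1}{21} - \frac{5}{6}\right) \left(- \frac{1}{55}\right)} = \frac{1}{\left(\frac{109}{21} - \frac{5}{6}\right) \left(- \frac{1}{55}\right)} = \frac{1}{\frac{61}{14} \left(- \frac{1}{55}\right)} = \frac{1}{- \frac{61}{770}} = - \frac{770}{61}$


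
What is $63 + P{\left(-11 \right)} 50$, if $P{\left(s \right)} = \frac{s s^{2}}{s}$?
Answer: $6113$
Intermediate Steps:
$P{\left(s \right)} = s^{2}$ ($P{\left(s \right)} = \frac{s^{3}}{s} = s^{2}$)
$63 + P{\left(-11 \right)} 50 = 63 + \left(-11\right)^{2} \cdot 50 = 63 + 121 \cdot 50 = 63 + 6050 = 6113$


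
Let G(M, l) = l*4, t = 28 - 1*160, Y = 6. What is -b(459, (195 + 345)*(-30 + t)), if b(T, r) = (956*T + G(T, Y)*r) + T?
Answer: 1660257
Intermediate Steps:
t = -132 (t = 28 - 160 = -132)
G(M, l) = 4*l
b(T, r) = 24*r + 957*T (b(T, r) = (956*T + (4*6)*r) + T = (956*T + 24*r) + T = (24*r + 956*T) + T = 24*r + 957*T)
-b(459, (195 + 345)*(-30 + t)) = -(24*((195 + 345)*(-30 - 132)) + 957*459) = -(24*(540*(-162)) + 439263) = -(24*(-87480) + 439263) = -(-2099520 + 439263) = -1*(-1660257) = 1660257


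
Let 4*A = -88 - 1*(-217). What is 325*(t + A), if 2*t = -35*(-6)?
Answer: 178425/4 ≈ 44606.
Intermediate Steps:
A = 129/4 (A = (-88 - 1*(-217))/4 = (-88 + 217)/4 = (¼)*129 = 129/4 ≈ 32.250)
t = 105 (t = (-35*(-6))/2 = (½)*210 = 105)
325*(t + A) = 325*(105 + 129/4) = 325*(549/4) = 178425/4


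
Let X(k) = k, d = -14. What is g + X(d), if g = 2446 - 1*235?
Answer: 2197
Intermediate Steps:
g = 2211 (g = 2446 - 235 = 2211)
g + X(d) = 2211 - 14 = 2197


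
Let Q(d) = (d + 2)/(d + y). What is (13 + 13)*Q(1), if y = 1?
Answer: 39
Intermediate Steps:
Q(d) = (2 + d)/(1 + d) (Q(d) = (d + 2)/(d + 1) = (2 + d)/(1 + d))
(13 + 13)*Q(1) = (13 + 13)*((2 + 1)/(1 + 1)) = 26*(3/2) = 39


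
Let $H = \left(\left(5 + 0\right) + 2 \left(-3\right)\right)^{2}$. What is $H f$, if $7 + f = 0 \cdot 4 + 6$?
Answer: $-1$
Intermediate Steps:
$H = 1$ ($H = \left(5 - 6\right)^{2} = \left(-1\right)^{2} = 1$)
$f = -1$ ($f = -7 + \left(0 \cdot 4 + 6\right) = -7 + \left(0 + 6\right) = -7 + 6 = -1$)
$H f = 1 \left(-1\right) = -1$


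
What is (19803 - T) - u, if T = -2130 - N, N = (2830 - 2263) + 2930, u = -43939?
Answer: 69369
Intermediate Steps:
N = 3497 (N = 567 + 2930 = 3497)
T = -5627 (T = -2130 - 1*3497 = -2130 - 3497 = -5627)
(19803 - T) - u = (19803 - 1*(-5627)) - 1*(-43939) = (19803 + 5627) + 43939 = 25430 + 43939 = 69369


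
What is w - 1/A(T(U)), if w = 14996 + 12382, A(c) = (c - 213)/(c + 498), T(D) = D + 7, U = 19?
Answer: 5120210/187 ≈ 27381.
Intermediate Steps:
T(D) = 7 + D
A(c) = (-213 + c)/(498 + c)
w = 27378
w - 1/A(T(U)) = 27378 - 1/((-213 + (7 + 19))/(498 + (7 + 19))) = 27378 - 1/((-213 + 26)/(498 + 26)) = 27378 - 1/(-187/524) = 27378 - 1*(-524/187) = 27378 + 524/187 = 5120210/187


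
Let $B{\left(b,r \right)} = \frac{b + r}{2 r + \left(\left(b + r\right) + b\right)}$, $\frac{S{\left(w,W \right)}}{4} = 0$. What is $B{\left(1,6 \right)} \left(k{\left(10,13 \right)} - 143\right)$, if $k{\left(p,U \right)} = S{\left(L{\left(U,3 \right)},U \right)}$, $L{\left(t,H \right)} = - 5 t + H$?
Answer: $- \frac{1001}{20} \approx -50.05$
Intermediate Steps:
$L{\left(t,H \right)} = H - 5 t$
$S{\left(w,W \right)} = 0$ ($S{\left(w,W \right)} = 4 \cdot 0 = 0$)
$k{\left(p,U \right)} = 0$
$B{\left(b,r \right)} = \frac{b + r}{2 b + 3 r}$ ($B{\left(b,r \right)} = \frac{b + r}{2 r + \left(r + 2 b\right)} = \frac{b + r}{2 b + 3 r}$)
$B{\left(1,6 \right)} \left(k{\left(10,13 \right)} - 143\right) = \frac{1 + 6}{2 \cdot 1 + 3 \cdot 6} \left(0 - 143\right) = \frac{1}{2 + 18} \cdot 7 \left(-143\right) = \frac{1}{20} \cdot 7 \left(-143\right) = \frac{7}{20} \left(-143\right) = - \frac{1001}{20}$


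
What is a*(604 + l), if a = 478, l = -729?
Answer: -59750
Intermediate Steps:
a*(604 + l) = 478*(604 - 729) = 478*(-125) = -59750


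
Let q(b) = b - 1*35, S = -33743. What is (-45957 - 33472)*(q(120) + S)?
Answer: 2673421282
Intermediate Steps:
q(b) = -35 + b (q(b) = b - 35 = -35 + b)
(-45957 - 33472)*(q(120) + S) = (-45957 - 33472)*((-35 + 120) - 33743) = -79429*(85 - 33743) = -79429*(-33658) = 2673421282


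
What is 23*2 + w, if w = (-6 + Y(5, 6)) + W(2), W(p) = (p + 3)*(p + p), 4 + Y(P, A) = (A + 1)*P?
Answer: 91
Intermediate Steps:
Y(P, A) = -4 + P*(1 + A) (Y(P, A) = -4 + (A + 1)*P = -4 + (1 + A)*P = -4 + P*(1 + A))
W(p) = 2*p*(3 + p) (W(p) = (3 + p)*(2*p) = 2*p*(3 + p))
w = 45 (w = (-6 + (-4 + 5 + 6*5)) + 2*2*(3 + 2) = (-6 + (-4 + 5 + 30)) + 2*2*5 = (-6 + 31) + 20 = 25 + 20 = 45)
23*2 + w = 23*2 + 45 = 46 + 45 = 91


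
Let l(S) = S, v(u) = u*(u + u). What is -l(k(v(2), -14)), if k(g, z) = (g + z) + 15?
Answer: -9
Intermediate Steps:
v(u) = 2*u² (v(u) = u*(2*u) = 2*u²)
k(g, z) = 15 + g + z
-l(k(v(2), -14)) = -(15 + 2*2² - 14) = -(15 + 2*4 - 14) = -(15 + 8 - 14) = -1*9 = -9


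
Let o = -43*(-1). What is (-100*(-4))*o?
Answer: 17200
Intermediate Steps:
o = 43
(-100*(-4))*o = -100*(-4)*43 = -20*(-20)*43 = 400*43 = 17200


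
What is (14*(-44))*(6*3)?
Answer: -11088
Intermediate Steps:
(14*(-44))*(6*3) = -616*18 = -11088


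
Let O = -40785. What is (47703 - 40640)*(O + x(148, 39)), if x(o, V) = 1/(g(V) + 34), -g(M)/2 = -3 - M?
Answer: -33991598627/118 ≈ -2.8806e+8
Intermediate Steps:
g(M) = 6 + 2*M (g(M) = -2*(-3 - M) = 6 + 2*M)
x(o, V) = 1/(40 + 2*V) (x(o, V) = 1/((6 + 2*V) + 34) = 1/(40 + 2*V))
(47703 - 40640)*(O + x(148, 39)) = (47703 - 40640)*(-40785 + 1/(2*(20 + 39))) = 7063*(-40785 + (½)/59) = 7063*(-40785 + (½)*(1/59)) = 7063*(-40785 + 1/118) = 7063*(-4812629/118) = -33991598627/118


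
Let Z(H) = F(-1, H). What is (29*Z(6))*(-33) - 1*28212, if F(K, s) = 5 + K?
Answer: -32040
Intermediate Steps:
Z(H) = 4 (Z(H) = 5 - 1 = 4)
(29*Z(6))*(-33) - 1*28212 = (29*4)*(-33) - 1*28212 = 116*(-33) - 28212 = -3828 - 28212 = -32040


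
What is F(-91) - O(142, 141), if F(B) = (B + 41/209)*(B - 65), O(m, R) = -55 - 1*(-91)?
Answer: 2953044/209 ≈ 14129.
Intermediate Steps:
O(m, R) = 36 (O(m, R) = -55 + 91 = 36)
F(B) = (-65 + B)*(41/209 + B) (F(B) = (B + 41*(1/209))*(-65 + B) = (B + 41/209)*(-65 + B) = (41/209 + B)*(-65 + B) = (-65 + B)*(41/209 + B))
F(-91) - O(142, 141) = (-2665/209 + (-91)**2 - 13544/209*(-91)) - 1*36 = (-2665/209 + 8281 + 1232504/209) - 36 = 2960568/209 - 36 = 2953044/209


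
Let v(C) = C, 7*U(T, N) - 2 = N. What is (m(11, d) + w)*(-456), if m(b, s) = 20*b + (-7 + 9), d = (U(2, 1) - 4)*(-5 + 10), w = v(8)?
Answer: -104880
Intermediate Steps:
U(T, N) = 2/7 + N/7
w = 8
d = -125/7 (d = ((2/7 + (⅐)*1) - 4)*(-5 + 10) = ((2/7 + ⅐) - 4)*5 = (3/7 - 4)*5 = -25/7*5 = -125/7 ≈ -17.857)
m(b, s) = 2 + 20*b (m(b, s) = 20*b + 2 = 2 + 20*b)
(m(11, d) + w)*(-456) = ((2 + 20*11) + 8)*(-456) = ((2 + 220) + 8)*(-456) = (222 + 8)*(-456) = 230*(-456) = -104880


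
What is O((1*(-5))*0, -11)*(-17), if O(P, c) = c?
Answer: 187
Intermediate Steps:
O((1*(-5))*0, -11)*(-17) = -11*(-17) = 187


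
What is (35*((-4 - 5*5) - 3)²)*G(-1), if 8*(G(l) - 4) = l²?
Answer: 147840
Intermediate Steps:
G(l) = 4 + l²/8
(35*((-4 - 5*5) - 3)²)*G(-1) = (35*((-4 - 5*5) - 3)²)*(4 + (⅛)*(-1)²) = (35*((-4 - 25) - 3)²)*(4 + (⅛)*1) = (35*(-29 - 3)²)*(4 + ⅛) = (35*(-32)²)*(33/8) = (35*1024)*(33/8) = 35840*(33/8) = 147840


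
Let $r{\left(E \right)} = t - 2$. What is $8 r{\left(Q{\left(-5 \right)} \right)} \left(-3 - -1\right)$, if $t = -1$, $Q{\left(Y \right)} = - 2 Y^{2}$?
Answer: $48$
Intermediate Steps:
$r{\left(E \right)} = -3$ ($r{\left(E \right)} = -1 - 2 = -3$)
$8 r{\left(Q{\left(-5 \right)} \right)} \left(-3 - -1\right) = 8 \left(-3\right) \left(-3 - -1\right) = - 24 \left(-3 + 1\right) = \left(-24\right) \left(-2\right) = 48$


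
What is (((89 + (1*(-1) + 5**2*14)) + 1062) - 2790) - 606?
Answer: -1896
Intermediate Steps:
(((89 + (1*(-1) + 5**2*14)) + 1062) - 2790) - 606 = (((89 + (-1 + 25*14)) + 1062) - 2790) - 606 = (((89 + (-1 + 350)) + 1062) - 2790) - 606 = (((89 + 349) + 1062) - 2790) - 606 = ((438 + 1062) - 2790) - 606 = (1500 - 2790) - 606 = -1290 - 606 = -1896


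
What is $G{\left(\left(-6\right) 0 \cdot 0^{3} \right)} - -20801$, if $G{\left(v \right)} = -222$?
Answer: $20579$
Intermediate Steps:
$G{\left(\left(-6\right) 0 \cdot 0^{3} \right)} - -20801 = -222 - -20801 = -222 + 20801 = 20579$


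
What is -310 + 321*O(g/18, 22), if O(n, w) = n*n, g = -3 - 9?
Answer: -502/3 ≈ -167.33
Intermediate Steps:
g = -12
O(n, w) = n²
-310 + 321*O(g/18, 22) = -310 + 321*(-12/18)² = -310 + 321*(-12*1/18)² = -310 + 321*(-⅔)² = -310 + 321*(4/9) = -310 + 428/3 = -502/3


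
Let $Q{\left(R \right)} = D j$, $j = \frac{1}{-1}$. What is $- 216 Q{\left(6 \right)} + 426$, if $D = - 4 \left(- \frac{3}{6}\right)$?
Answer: $858$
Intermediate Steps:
$D = 2$ ($D = - 4 \left(\left(-3\right) \frac{1}{6}\right) = \left(-4\right) \left(- \frac{1}{2}\right) = 2$)
$j = -1$
$Q{\left(R \right)} = -2$ ($Q{\left(R \right)} = 2 \left(-1\right) = -2$)
$- 216 Q{\left(6 \right)} + 426 = \left(-216\right) \left(-2\right) + 426 = 432 + 426 = 858$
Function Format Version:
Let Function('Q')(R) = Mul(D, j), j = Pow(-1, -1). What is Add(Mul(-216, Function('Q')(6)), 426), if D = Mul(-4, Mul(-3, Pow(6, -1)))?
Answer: 858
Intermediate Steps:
D = 2 (D = Mul(-4, Mul(-3, Rational(1, 6))) = Mul(-4, Rational(-1, 2)) = 2)
j = -1
Function('Q')(R) = -2 (Function('Q')(R) = Mul(2, -1) = -2)
Add(Mul(-216, Function('Q')(6)), 426) = Add(Mul(-216, -2), 426) = Add(432, 426) = 858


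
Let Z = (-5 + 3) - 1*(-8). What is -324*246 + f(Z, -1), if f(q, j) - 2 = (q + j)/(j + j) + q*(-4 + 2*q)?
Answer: -159313/2 ≈ -79657.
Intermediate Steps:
Z = 6 (Z = -2 + 8 = 6)
f(q, j) = 2 + q*(-4 + 2*q) + (j + q)/(2*j) (f(q, j) = 2 + ((q + j)/(j + j) + q*(-4 + 2*q)) = 2 + ((j + q)/((2*j)) + q*(-4 + 2*q)) = 2 + ((j + q)*(1/(2*j)) + q*(-4 + 2*q)) = 2 + ((j + q)/(2*j) + q*(-4 + 2*q)) = 2 + (q*(-4 + 2*q) + (j + q)/(2*j)) = 2 + q*(-4 + 2*q) + (j + q)/(2*j))
-324*246 + f(Z, -1) = -324*246 + (½)*(6 - (5 - 8*6 + 4*6²))/(-1) = -79704 + (½)*(-1)*(6 - (5 - 48 + 4*36)) = -79704 + (½)*(-1)*(6 - (5 - 48 + 144)) = -79704 + (½)*(-1)*(6 - 1*101) = -79704 + (½)*(-1)*(6 - 101) = -79704 + (½)*(-1)*(-95) = -79704 + 95/2 = -159313/2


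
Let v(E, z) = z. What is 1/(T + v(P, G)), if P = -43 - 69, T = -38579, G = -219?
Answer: -1/38798 ≈ -2.5775e-5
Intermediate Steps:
P = -112
1/(T + v(P, G)) = 1/(-38579 - 219) = 1/(-38798) = -1/38798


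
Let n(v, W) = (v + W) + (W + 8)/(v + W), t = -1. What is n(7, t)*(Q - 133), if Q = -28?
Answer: -6923/6 ≈ -1153.8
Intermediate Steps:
n(v, W) = W + v + (8 + W)/(W + v) (n(v, W) = (W + v) + (8 + W)/(W + v) = W + v + (8 + W)/(W + v))
n(7, t)*(Q - 133) = ((8 - 1 + (-1)² + 7² + 2*(-1)*7)/(-1 + 7))*(-28 - 133) = ((8 - 1 + 1 + 49 - 14)/6)*(-161) = ((⅙)*43)*(-161) = (43/6)*(-161) = -6923/6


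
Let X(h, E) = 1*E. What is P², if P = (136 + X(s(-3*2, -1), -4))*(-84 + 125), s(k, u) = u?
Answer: 29289744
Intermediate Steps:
X(h, E) = E
P = 5412 (P = (136 - 4)*(-84 + 125) = 132*41 = 5412)
P² = 5412² = 29289744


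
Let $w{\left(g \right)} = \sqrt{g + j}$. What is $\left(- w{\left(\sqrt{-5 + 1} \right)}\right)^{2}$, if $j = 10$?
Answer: $10 + 2 i \approx 10.0 + 2.0 i$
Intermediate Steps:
$w{\left(g \right)} = \sqrt{10 + g}$ ($w{\left(g \right)} = \sqrt{g + 10} = \sqrt{10 + g}$)
$\left(- w{\left(\sqrt{-5 + 1} \right)}\right)^{2} = \left(- \sqrt{10 + \sqrt{-5 + 1}}\right)^{2} = \left(- \sqrt{10 + \sqrt{-4}}\right)^{2} = \left(- \sqrt{10 + 2 i}\right)^{2} = 10 + 2 i$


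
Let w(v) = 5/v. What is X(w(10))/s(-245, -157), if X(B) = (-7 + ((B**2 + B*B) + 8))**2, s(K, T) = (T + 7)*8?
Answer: -3/1600 ≈ -0.0018750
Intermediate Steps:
s(K, T) = 56 + 8*T (s(K, T) = (7 + T)*8 = 56 + 8*T)
X(B) = (1 + 2*B**2)**2 (X(B) = (-7 + ((B**2 + B**2) + 8))**2 = (-7 + (2*B**2 + 8))**2 = (-7 + (8 + 2*B**2))**2 = (1 + 2*B**2)**2)
X(w(10))/s(-245, -157) = (1 + 2*(5/10)**2)**2/(56 + 8*(-157)) = (1 + 2*(5*(1/10))**2)**2/(56 - 1256) = (1 + 2*(1/2)**2)**2/(-1200) = (1 + 2*(1/4))**2*(-1/1200) = (1 + 1/2)**2*(-1/1200) = (3/2)**2*(-1/1200) = (9/4)*(-1/1200) = -3/1600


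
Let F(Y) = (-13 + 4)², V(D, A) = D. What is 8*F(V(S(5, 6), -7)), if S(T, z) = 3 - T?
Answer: 648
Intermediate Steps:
F(Y) = 81 (F(Y) = (-9)² = 81)
8*F(V(S(5, 6), -7)) = 8*81 = 648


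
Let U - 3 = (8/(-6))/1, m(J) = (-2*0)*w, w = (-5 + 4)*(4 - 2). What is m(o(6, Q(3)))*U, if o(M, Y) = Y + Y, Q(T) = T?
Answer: 0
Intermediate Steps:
o(M, Y) = 2*Y
w = -2 (w = -1*2 = -2)
m(J) = 0 (m(J) = -2*0*(-2) = 0*(-2) = 0)
U = 5/3 (U = 3 + (8/(-6))/1 = 3 + (8*(-⅙))*1 = 3 - 4/3*1 = 3 - 4/3 = 5/3 ≈ 1.6667)
m(o(6, Q(3)))*U = 0*(5/3) = 0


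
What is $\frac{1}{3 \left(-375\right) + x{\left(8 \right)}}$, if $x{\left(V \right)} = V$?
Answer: $- \frac{1}{1117} \approx -0.00089526$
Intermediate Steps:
$\frac{1}{3 \left(-375\right) + x{\left(8 \right)}} = \frac{1}{3 \left(-375\right) + 8} = \frac{1}{-1125 + 8} = \frac{1}{-1117} = - \frac{1}{1117}$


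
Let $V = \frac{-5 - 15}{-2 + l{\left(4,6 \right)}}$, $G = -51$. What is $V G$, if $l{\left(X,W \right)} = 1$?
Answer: $-1020$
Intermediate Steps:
$V = 20$ ($V = \frac{-5 - 15}{-2 + 1} = \frac{-5 - 15}{-1} = \left(-20\right) \left(-1\right) = 20$)
$V G = 20 \left(-51\right) = -1020$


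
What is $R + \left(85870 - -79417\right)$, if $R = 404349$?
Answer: $569636$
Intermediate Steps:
$R + \left(85870 - -79417\right) = 404349 + \left(85870 - -79417\right) = 404349 + \left(85870 + 79417\right) = 404349 + 165287 = 569636$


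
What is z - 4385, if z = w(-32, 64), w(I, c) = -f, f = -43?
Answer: -4342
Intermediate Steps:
w(I, c) = 43 (w(I, c) = -1*(-43) = 43)
z = 43
z - 4385 = 43 - 4385 = -4342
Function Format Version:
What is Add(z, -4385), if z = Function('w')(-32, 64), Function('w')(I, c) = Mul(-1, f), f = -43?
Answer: -4342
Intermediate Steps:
Function('w')(I, c) = 43 (Function('w')(I, c) = Mul(-1, -43) = 43)
z = 43
Add(z, -4385) = Add(43, -4385) = -4342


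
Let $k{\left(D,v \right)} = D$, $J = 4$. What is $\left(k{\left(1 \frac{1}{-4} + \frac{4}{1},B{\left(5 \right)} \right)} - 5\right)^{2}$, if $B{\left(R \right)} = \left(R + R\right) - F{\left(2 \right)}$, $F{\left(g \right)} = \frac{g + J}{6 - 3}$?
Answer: $\frac{25}{16} \approx 1.5625$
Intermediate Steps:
$F{\left(g \right)} = \frac{4}{3} + \frac{g}{3}$ ($F{\left(g \right)} = \frac{g + 4}{6 - 3} = \frac{4 + g}{3} = \left(4 + g\right) \frac{1}{3} = \frac{4}{3} + \frac{g}{3}$)
$B{\left(R \right)} = -2 + 2 R$ ($B{\left(R \right)} = \left(R + R\right) - \left(\frac{4}{3} + \frac{1}{3} \cdot 2\right) = 2 R - \left(\frac{4}{3} + \frac{2}{3}\right) = 2 R - 2 = -2 + 2 R$)
$\left(k{\left(1 \frac{1}{-4} + \frac{4}{1},B{\left(5 \right)} \right)} - 5\right)^{2} = \left(\left(1 \frac{1}{-4} + \frac{4}{1}\right) - 5\right)^{2} = \left(\left(1 \left(- \frac{1}{4}\right) + 4 \cdot 1\right) - 5\right)^{2} = \left(\left(- \frac{1}{4} + 4\right) - 5\right)^{2} = \left(\frac{15}{4} - 5\right)^{2} = \left(- \frac{5}{4}\right)^{2} = \frac{25}{16}$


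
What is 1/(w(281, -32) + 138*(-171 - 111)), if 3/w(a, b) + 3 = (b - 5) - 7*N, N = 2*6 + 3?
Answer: -145/5642823 ≈ -2.5696e-5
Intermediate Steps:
N = 15 (N = 12 + 3 = 15)
w(a, b) = 3/(-113 + b) (w(a, b) = 3/(-3 + ((b - 5) - 7*15)) = 3/(-3 + ((-5 + b) - 105)) = 3/(-3 + (-110 + b)) = 3/(-113 + b))
1/(w(281, -32) + 138*(-171 - 111)) = 1/(3/(-113 - 32) + 138*(-171 - 111)) = 1/(3/(-145) + 138*(-282)) = 1/(3*(-1/145) - 38916) = 1/(-3/145 - 38916) = 1/(-5642823/145) = -145/5642823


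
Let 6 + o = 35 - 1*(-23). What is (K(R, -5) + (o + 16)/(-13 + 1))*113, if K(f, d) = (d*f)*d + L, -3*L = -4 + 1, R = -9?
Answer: -77857/3 ≈ -25952.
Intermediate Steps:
o = 52 (o = -6 + (35 - 1*(-23)) = -6 + (35 + 23) = -6 + 58 = 52)
L = 1 (L = -(-4 + 1)/3 = -1/3*(-3) = 1)
K(f, d) = 1 + f*d**2 (K(f, d) = (d*f)*d + 1 = f*d**2 + 1 = 1 + f*d**2)
(K(R, -5) + (o + 16)/(-13 + 1))*113 = ((1 - 9*(-5)**2) + (52 + 16)/(-13 + 1))*113 = ((1 - 9*25) + 68/(-12))*113 = ((1 - 225) + 68*(-1/12))*113 = (-224 - 17/3)*113 = -689/3*113 = -77857/3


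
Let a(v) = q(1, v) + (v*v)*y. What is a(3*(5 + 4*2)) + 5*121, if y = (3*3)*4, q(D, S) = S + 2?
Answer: 55402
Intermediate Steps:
q(D, S) = 2 + S
y = 36 (y = 9*4 = 36)
a(v) = 2 + v + 36*v² (a(v) = (2 + v) + (v*v)*36 = (2 + v) + v²*36 = (2 + v) + 36*v² = 2 + v + 36*v²)
a(3*(5 + 4*2)) + 5*121 = (2 + 3*(5 + 4*2) + 36*(3*(5 + 4*2))²) + 5*121 = (2 + 3*(5 + 8) + 36*(3*(5 + 8))²) + 605 = (2 + 3*13 + 36*(3*13)²) + 605 = (2 + 39 + 36*39²) + 605 = (2 + 39 + 36*1521) + 605 = (2 + 39 + 54756) + 605 = 54797 + 605 = 55402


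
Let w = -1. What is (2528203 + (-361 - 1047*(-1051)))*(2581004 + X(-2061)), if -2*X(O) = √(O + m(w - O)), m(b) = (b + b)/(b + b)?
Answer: 9364499371956 - 3628239*I*√515 ≈ 9.3645e+12 - 8.2338e+7*I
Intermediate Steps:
m(b) = 1 (m(b) = (2*b)/((2*b)) = (2*b)*(1/(2*b)) = 1)
X(O) = -√(1 + O)/2 (X(O) = -√(O + 1)/2 = -√(1 + O)/2)
(2528203 + (-361 - 1047*(-1051)))*(2581004 + X(-2061)) = (2528203 + (-361 - 1047*(-1051)))*(2581004 - √(1 - 2061)/2) = (2528203 + (-361 + 1100397))*(2581004 - I*√515) = (2528203 + 1100036)*(2581004 - I*√515) = 3628239*(2581004 - I*√515) = 9364499371956 - 3628239*I*√515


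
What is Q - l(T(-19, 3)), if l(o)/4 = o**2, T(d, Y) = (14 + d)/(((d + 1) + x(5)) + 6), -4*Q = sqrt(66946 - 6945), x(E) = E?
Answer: -100/49 - sqrt(60001)/4 ≈ -63.279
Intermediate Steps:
Q = -sqrt(60001)/4 (Q = -sqrt(66946 - 6945)/4 = -sqrt(60001)/4 ≈ -61.238)
T(d, Y) = (14 + d)/(12 + d) (T(d, Y) = (14 + d)/(((d + 1) + 5) + 6) = (14 + d)/(((1 + d) + 5) + 6) = (14 + d)/((6 + d) + 6) = (14 + d)/(12 + d))
l(o) = 4*o**2
Q - l(T(-19, 3)) = -sqrt(60001)/4 - 4*((14 - 19)/(12 - 19))**2 = -sqrt(60001)/4 - 4*(-5/(-7))**2 = -sqrt(60001)/4 - 4*(-1/7*(-5))**2 = -sqrt(60001)/4 - 4*(5/7)**2 = -sqrt(60001)/4 - 4*25/49 = -sqrt(60001)/4 - 1*100/49 = -sqrt(60001)/4 - 100/49 = -100/49 - sqrt(60001)/4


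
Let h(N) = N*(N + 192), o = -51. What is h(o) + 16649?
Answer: 9458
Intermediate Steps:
h(N) = N*(192 + N)
h(o) + 16649 = -51*(192 - 51) + 16649 = -51*141 + 16649 = -7191 + 16649 = 9458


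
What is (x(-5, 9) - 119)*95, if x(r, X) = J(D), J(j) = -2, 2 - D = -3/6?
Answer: -11495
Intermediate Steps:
D = 5/2 (D = 2 - (-3)/6 = 2 - 1*(-½) = 2 + ½ = 5/2 ≈ 2.5000)
x(r, X) = -2
(x(-5, 9) - 119)*95 = (-2 - 119)*95 = -121*95 = -11495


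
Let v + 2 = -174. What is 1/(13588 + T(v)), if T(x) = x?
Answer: 1/13412 ≈ 7.4560e-5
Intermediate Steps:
v = -176 (v = -2 - 174 = -176)
1/(13588 + T(v)) = 1/(13588 - 176) = 1/13412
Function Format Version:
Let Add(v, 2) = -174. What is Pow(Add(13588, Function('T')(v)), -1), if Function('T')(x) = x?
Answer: Rational(1, 13412) ≈ 7.4560e-5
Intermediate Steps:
v = -176 (v = Add(-2, -174) = -176)
Pow(Add(13588, Function('T')(v)), -1) = Pow(Add(13588, -176), -1) = Pow(13412, -1) = Rational(1, 13412)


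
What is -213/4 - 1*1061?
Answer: -4457/4 ≈ -1114.3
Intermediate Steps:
-213/4 - 1*1061 = -213*¼ - 1061 = -213/4 - 1061 = -4457/4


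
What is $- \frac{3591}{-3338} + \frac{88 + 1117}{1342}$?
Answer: $\frac{2210353}{1119899} \approx 1.9737$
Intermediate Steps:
$- \frac{3591}{-3338} + \frac{88 + 1117}{1342} = \left(-3591\right) \left(- \frac{1}{3338}\right) + 1205 \cdot \frac{1}{1342} = \frac{3591}{3338} + \frac{1205}{1342} = \frac{2210353}{1119899}$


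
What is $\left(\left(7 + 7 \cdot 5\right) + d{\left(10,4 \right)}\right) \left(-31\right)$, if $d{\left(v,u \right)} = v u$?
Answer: $-2542$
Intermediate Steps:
$d{\left(v,u \right)} = u v$
$\left(\left(7 + 7 \cdot 5\right) + d{\left(10,4 \right)}\right) \left(-31\right) = \left(\left(7 + 7 \cdot 5\right) + 4 \cdot 10\right) \left(-31\right) = \left(\left(7 + 35\right) + 40\right) \left(-31\right) = \left(42 + 40\right) \left(-31\right) = 82 \left(-31\right) = -2542$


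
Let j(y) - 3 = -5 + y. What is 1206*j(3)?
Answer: 1206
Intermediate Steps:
j(y) = -2 + y (j(y) = 3 + (-5 + y) = -2 + y)
1206*j(3) = 1206*(-2 + 3) = 1206*1 = 1206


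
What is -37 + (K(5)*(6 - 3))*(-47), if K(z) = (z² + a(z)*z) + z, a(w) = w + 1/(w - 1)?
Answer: -31873/4 ≈ -7968.3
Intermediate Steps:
a(w) = w + 1/(-1 + w)
K(z) = z + z² + z*(1 + z² - z)/(-1 + z) (K(z) = (z² + ((1 + z² - z)/(-1 + z))*z) + z = (z² + z*(1 + z² - z)/(-1 + z)) + z = z + z² + z*(1 + z² - z)/(-1 + z))
-37 + (K(5)*(6 - 3))*(-47) = -37 + ((5²*(-1 + 2*5)/(-1 + 5))*(6 - 3))*(-47) = -37 + ((25*(-1 + 10)/4)*3)*(-47) = -37 + ((25*(¼)*9)*3)*(-47) = -37 + ((225/4)*3)*(-47) = -37 + (675/4)*(-47) = -37 - 31725/4 = -31873/4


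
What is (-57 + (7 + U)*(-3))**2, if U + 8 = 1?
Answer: 3249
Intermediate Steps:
U = -7 (U = -8 + 1 = -7)
(-57 + (7 + U)*(-3))**2 = (-57 + (7 - 7)*(-3))**2 = (-57 + 0*(-3))**2 = (-57 + 0)**2 = (-57)**2 = 3249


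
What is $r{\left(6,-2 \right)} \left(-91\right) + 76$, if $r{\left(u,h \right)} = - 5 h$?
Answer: $-834$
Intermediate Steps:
$r{\left(6,-2 \right)} \left(-91\right) + 76 = \left(-5\right) \left(-2\right) \left(-91\right) + 76 = 10 \left(-91\right) + 76 = -910 + 76 = -834$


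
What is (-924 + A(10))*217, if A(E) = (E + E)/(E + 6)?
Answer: -800947/4 ≈ -2.0024e+5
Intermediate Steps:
A(E) = 2*E/(6 + E) (A(E) = (2*E)/(6 + E) = 2*E/(6 + E))
(-924 + A(10))*217 = (-924 + 2*10/(6 + 10))*217 = (-924 + 2*10/16)*217 = (-924 + 2*10*(1/16))*217 = (-924 + 5/4)*217 = -3691/4*217 = -800947/4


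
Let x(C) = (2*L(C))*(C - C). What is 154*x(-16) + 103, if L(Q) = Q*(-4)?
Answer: 103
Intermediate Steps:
L(Q) = -4*Q
x(C) = 0 (x(C) = (2*(-4*C))*(C - C) = -8*C*0 = 0)
154*x(-16) + 103 = 154*0 + 103 = 0 + 103 = 103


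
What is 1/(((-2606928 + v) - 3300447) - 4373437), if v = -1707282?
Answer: -1/11988094 ≈ -8.3416e-8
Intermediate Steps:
1/(((-2606928 + v) - 3300447) - 4373437) = 1/(((-2606928 - 1707282) - 3300447) - 4373437) = 1/((-4314210 - 3300447) - 4373437) = 1/(-7614657 - 4373437) = 1/(-11988094) = -1/11988094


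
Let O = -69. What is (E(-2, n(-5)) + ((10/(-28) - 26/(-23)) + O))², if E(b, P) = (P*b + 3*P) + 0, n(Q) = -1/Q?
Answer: 11995287529/2592100 ≈ 4627.6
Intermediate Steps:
E(b, P) = 3*P + P*b (E(b, P) = (3*P + P*b) + 0 = 3*P + P*b)
(E(-2, n(-5)) + ((10/(-28) - 26/(-23)) + O))² = ((-1/(-5))*(3 - 2) + ((10/(-28) - 26/(-23)) - 69))² = (-1*(-⅕)*1 + ((10*(-1/28) - 26*(-1/23)) - 69))² = ((⅕)*1 + ((-5/14 + 26/23) - 69))² = (⅕ + (249/322 - 69))² = (⅕ - 21969/322)² = (-109523/1610)² = 11995287529/2592100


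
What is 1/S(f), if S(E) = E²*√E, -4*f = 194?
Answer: -4*I*√194/912673 ≈ -6.1044e-5*I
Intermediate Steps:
f = -97/2 (f = -¼*194 = -97/2 ≈ -48.500)
S(E) = E^(5/2)
1/S(f) = 1/((-97/2)^(5/2)) = 1/(9409*I*√194/8) = -4*I*√194/912673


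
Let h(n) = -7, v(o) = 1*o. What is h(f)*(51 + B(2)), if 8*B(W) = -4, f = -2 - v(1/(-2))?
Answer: -707/2 ≈ -353.50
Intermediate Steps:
v(o) = o
f = -3/2 (f = -2 - 1/(-2) = -2 - 1*(-1/2) = -2 + 1/2 = -3/2 ≈ -1.5000)
B(W) = -1/2 (B(W) = (1/8)*(-4) = -1/2)
h(f)*(51 + B(2)) = -7*(51 - 1/2) = -7*101/2 = -707/2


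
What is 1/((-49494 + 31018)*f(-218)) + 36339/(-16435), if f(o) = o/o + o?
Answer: -145693645553/65892714020 ≈ -2.2111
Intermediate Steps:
f(o) = 1 + o
1/((-49494 + 31018)*f(-218)) + 36339/(-16435) = 1/((-49494 + 31018)*(1 - 218)) + 36339/(-16435) = 1/(-18476*(-217)) + 36339*(-1/16435) = -1/18476*(-1/217) - 36339/16435 = 1/4009292 - 36339/16435 = -145693645553/65892714020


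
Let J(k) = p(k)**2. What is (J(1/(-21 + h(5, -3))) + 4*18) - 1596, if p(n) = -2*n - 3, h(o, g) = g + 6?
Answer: -122768/81 ≈ -1515.7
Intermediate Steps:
h(o, g) = 6 + g
p(n) = -3 - 2*n
J(k) = (-3 - 2*k)**2
(J(1/(-21 + h(5, -3))) + 4*18) - 1596 = ((3 + 2/(-21 + (6 - 3)))**2 + 4*18) - 1596 = ((3 + 2/(-21 + 3))**2 + 72) - 1596 = ((3 + 2/(-18))**2 + 72) - 1596 = ((3 + 2*(-1/18))**2 + 72) - 1596 = ((3 - 1/9)**2 + 72) - 1596 = ((26/9)**2 + 72) - 1596 = (676/81 + 72) - 1596 = 6508/81 - 1596 = -122768/81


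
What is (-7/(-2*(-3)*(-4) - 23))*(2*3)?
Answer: 42/47 ≈ 0.89362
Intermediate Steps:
(-7/(-2*(-3)*(-4) - 23))*(2*3) = (-7/(6*(-4) - 23))*6 = (-7/(-24 - 23))*6 = (-7/(-47))*6 = -1/47*(-7)*6 = (7/47)*6 = 42/47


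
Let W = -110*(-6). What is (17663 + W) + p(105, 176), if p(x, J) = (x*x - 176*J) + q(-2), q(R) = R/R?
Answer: -1627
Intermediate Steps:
q(R) = 1
W = 660
p(x, J) = 1 + x² - 176*J (p(x, J) = (x*x - 176*J) + 1 = (x² - 176*J) + 1 = 1 + x² - 176*J)
(17663 + W) + p(105, 176) = (17663 + 660) + (1 + 105² - 176*176) = 18323 + (1 + 11025 - 30976) = 18323 - 19950 = -1627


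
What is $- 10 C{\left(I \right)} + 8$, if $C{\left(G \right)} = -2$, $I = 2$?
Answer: $28$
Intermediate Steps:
$- 10 C{\left(I \right)} + 8 = \left(-10\right) \left(-2\right) + 8 = 20 + 8 = 28$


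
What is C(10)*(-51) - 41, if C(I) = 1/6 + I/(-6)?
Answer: 71/2 ≈ 35.500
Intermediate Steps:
C(I) = ⅙ - I/6 (C(I) = 1*(⅙) + I*(-⅙) = ⅙ - I/6)
C(10)*(-51) - 41 = (⅙ - ⅙*10)*(-51) - 41 = (⅙ - 5/3)*(-51) - 41 = -3/2*(-51) - 41 = 153/2 - 41 = 71/2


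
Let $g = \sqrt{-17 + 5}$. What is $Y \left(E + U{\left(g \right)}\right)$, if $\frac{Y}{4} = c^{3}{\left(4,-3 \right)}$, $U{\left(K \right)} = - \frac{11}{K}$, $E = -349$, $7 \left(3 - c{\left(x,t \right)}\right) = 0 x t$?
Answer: $-37692 + 198 i \sqrt{3} \approx -37692.0 + 342.95 i$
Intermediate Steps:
$c{\left(x,t \right)} = 3$ ($c{\left(x,t \right)} = 3 - \frac{0 x t}{7} = 3 - \frac{0 t}{7} = 3 - 0 = 3 + 0 = 3$)
$g = 2 i \sqrt{3}$ ($g = \sqrt{-12} = 2 i \sqrt{3} \approx 3.4641 i$)
$Y = 108$ ($Y = 4 \cdot 3^{3} = 4 \cdot 27 = 108$)
$Y \left(E + U{\left(g \right)}\right) = 108 \left(-349 - \frac{11}{2 i \sqrt{3}}\right) = 108 \left(-349 - 11 \left(- \frac{i \sqrt{3}}{6}\right)\right) = 108 \left(-349 + \frac{11 i \sqrt{3}}{6}\right) = -37692 + 198 i \sqrt{3}$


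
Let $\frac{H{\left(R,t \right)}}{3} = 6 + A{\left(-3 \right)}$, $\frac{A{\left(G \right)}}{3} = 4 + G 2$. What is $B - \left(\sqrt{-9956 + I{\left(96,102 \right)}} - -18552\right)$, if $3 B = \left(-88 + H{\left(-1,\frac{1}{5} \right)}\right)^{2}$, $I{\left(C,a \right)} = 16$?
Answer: $- \frac{47912}{3} - 2 i \sqrt{2485} \approx -15971.0 - 99.7 i$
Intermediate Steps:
$A{\left(G \right)} = 12 + 6 G$ ($A{\left(G \right)} = 3 \left(4 + G 2\right) = 3 \left(4 + 2 G\right) = 12 + 6 G$)
$H{\left(R,t \right)} = 0$ ($H{\left(R,t \right)} = 3 \left(6 + \left(12 + 6 \left(-3\right)\right)\right) = 3 \left(6 + \left(12 - 18\right)\right) = 3 \left(6 - 6\right) = 3 \cdot 0 = 0$)
$B = \frac{7744}{3}$ ($B = \frac{\left(-88 + 0\right)^{2}}{3} = \frac{\left(-88\right)^{2}}{3} = \frac{1}{3} \cdot 7744 = \frac{7744}{3} \approx 2581.3$)
$B - \left(\sqrt{-9956 + I{\left(96,102 \right)}} - -18552\right) = \frac{7744}{3} - \left(\sqrt{-9956 + 16} - -18552\right) = \frac{7744}{3} - \left(\sqrt{-9940} + 18552\right) = \frac{7744}{3} - \left(2 i \sqrt{2485} + 18552\right) = \frac{7744}{3} - \left(18552 + 2 i \sqrt{2485}\right) = - \frac{47912}{3} - 2 i \sqrt{2485}$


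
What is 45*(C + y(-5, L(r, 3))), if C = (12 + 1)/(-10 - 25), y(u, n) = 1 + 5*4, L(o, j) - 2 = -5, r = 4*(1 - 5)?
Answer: 6498/7 ≈ 928.29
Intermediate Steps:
r = -16 (r = 4*(-4) = -16)
L(o, j) = -3 (L(o, j) = 2 - 5 = -3)
y(u, n) = 21 (y(u, n) = 1 + 20 = 21)
C = -13/35 (C = 13/(-35) = 13*(-1/35) = -13/35 ≈ -0.37143)
45*(C + y(-5, L(r, 3))) = 45*(-13/35 + 21) = 45*(722/35) = 6498/7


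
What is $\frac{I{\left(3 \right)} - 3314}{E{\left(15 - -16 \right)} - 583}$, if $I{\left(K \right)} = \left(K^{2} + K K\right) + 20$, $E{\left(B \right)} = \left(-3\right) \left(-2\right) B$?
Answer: $\frac{3276}{397} \approx 8.2519$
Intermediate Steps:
$E{\left(B \right)} = 6 B$
$I{\left(K \right)} = 20 + 2 K^{2}$ ($I{\left(K \right)} = \left(K^{2} + K^{2}\right) + 20 = 2 K^{2} + 20 = 20 + 2 K^{2}$)
$\frac{I{\left(3 \right)} - 3314}{E{\left(15 - -16 \right)} - 583} = \frac{\left(20 + 2 \cdot 3^{2}\right) - 3314}{6 \left(15 - -16\right) - 583} = \frac{\left(20 + 2 \cdot 9\right) - 3314}{6 \left(15 + 16\right) - 583} = \frac{\left(20 + 18\right) - 3314}{6 \cdot 31 - 583} = \frac{38 - 3314}{186 - 583} = - \frac{3276}{-397} = \left(-3276\right) \left(- \frac{1}{397}\right) = \frac{3276}{397}$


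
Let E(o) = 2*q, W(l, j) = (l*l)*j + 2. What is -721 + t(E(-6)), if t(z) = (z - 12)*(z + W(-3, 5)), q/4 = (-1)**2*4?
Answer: 859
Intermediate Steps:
q = 16 (q = 4*((-1)**2*4) = 4*(1*4) = 4*4 = 16)
W(l, j) = 2 + j*l**2 (W(l, j) = l**2*j + 2 = j*l**2 + 2 = 2 + j*l**2)
E(o) = 32 (E(o) = 2*16 = 32)
t(z) = (-12 + z)*(47 + z) (t(z) = (z - 12)*(z + (2 + 5*(-3)**2)) = (-12 + z)*(z + (2 + 5*9)) = (-12 + z)*(z + (2 + 45)) = (-12 + z)*(z + 47) = (-12 + z)*(47 + z))
-721 + t(E(-6)) = -721 + (-564 + 32**2 + 35*32) = -721 + (-564 + 1024 + 1120) = -721 + 1580 = 859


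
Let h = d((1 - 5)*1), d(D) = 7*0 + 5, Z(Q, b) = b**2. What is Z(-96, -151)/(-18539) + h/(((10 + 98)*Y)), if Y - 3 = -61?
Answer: -142918159/116128296 ≈ -1.2307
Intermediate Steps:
Y = -58 (Y = 3 - 61 = -58)
d(D) = 5 (d(D) = 0 + 5 = 5)
h = 5
Z(-96, -151)/(-18539) + h/(((10 + 98)*Y)) = (-151)**2/(-18539) + 5/(((10 + 98)*(-58))) = 22801*(-1/18539) + 5/((108*(-58))) = -22801/18539 + 5/(-6264) = -22801/18539 + 5*(-1/6264) = -22801/18539 - 5/6264 = -142918159/116128296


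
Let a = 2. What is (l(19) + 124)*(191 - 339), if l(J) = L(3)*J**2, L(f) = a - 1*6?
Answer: 195360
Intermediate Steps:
L(f) = -4 (L(f) = 2 - 1*6 = 2 - 6 = -4)
l(J) = -4*J**2
(l(19) + 124)*(191 - 339) = (-4*19**2 + 124)*(191 - 339) = (-4*361 + 124)*(-148) = (-1444 + 124)*(-148) = -1320*(-148) = 195360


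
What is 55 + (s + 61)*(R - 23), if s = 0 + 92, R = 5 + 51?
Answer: 5104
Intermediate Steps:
R = 56
s = 92
55 + (s + 61)*(R - 23) = 55 + (92 + 61)*(56 - 23) = 55 + 153*33 = 55 + 5049 = 5104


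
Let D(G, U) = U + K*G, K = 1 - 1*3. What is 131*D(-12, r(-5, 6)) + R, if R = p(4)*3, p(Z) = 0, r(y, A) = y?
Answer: 2489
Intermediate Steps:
K = -2 (K = 1 - 3 = -2)
R = 0 (R = 0*3 = 0)
D(G, U) = U - 2*G
131*D(-12, r(-5, 6)) + R = 131*(-5 - 2*(-12)) + 0 = 131*(-5 + 24) + 0 = 131*19 + 0 = 2489 + 0 = 2489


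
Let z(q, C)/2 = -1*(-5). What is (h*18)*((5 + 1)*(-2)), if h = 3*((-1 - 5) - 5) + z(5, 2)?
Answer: 4968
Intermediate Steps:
z(q, C) = 10 (z(q, C) = 2*(-1*(-5)) = 2*5 = 10)
h = -23 (h = 3*((-1 - 5) - 5) + 10 = 3*(-6 - 5) + 10 = 3*(-11) + 10 = -33 + 10 = -23)
(h*18)*((5 + 1)*(-2)) = (-23*18)*((5 + 1)*(-2)) = -2484*(-2) = -414*(-12) = 4968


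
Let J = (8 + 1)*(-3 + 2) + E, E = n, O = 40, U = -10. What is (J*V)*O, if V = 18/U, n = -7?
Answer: 1152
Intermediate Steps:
E = -7
V = -9/5 (V = 18/(-10) = 18*(-⅒) = -9/5 ≈ -1.8000)
J = -16 (J = (8 + 1)*(-3 + 2) - 7 = 9*(-1) - 7 = -9 - 7 = -16)
(J*V)*O = -16*(-9/5)*40 = (144/5)*40 = 1152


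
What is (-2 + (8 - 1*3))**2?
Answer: 9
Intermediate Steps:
(-2 + (8 - 1*3))**2 = (-2 + (8 - 3))**2 = (-2 + 5)**2 = 3**2 = 9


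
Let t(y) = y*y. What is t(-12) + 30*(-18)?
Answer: -396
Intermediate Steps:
t(y) = y²
t(-12) + 30*(-18) = (-12)² + 30*(-18) = 144 - 540 = -396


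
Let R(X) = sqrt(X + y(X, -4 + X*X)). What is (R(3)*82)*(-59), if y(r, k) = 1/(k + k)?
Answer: -2419*sqrt(310)/5 ≈ -8518.2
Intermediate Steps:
y(r, k) = 1/(2*k)
R(X) = sqrt(X + 1/(2*(-4 + X**2))) (R(X) = sqrt(X + 1/(2*(-4 + X*X))) = sqrt(X + 1/(2*(-4 + X**2))))
(R(3)*82)*(-59) = ((sqrt(2)*sqrt(1/(-4 + 3**2) + 2*3)/2)*82)*(-59) = ((sqrt(2)*sqrt(1/(-4 + 9) + 6)/2)*82)*(-59) = ((sqrt(2)*sqrt(1/5 + 6)/2)*82)*(-59) = ((sqrt(2)*sqrt(31/5)/2)*82)*(-59) = ((sqrt(2)*(sqrt(155)/5)/2)*82)*(-59) = ((sqrt(310)/10)*82)*(-59) = (41*sqrt(310)/5)*(-59) = -2419*sqrt(310)/5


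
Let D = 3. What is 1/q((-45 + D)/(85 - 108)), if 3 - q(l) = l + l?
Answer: -23/15 ≈ -1.5333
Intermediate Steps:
q(l) = 3 - 2*l (q(l) = 3 - (l + l) = 3 - 2*l)
1/q((-45 + D)/(85 - 108)) = 1/(3 - 2*(-45 + 3)/(85 - 108)) = 1/(3 - (-84)/(-23)) = 1/(3 - (-84)*(-1)/23) = 1/(3 - 2*42/23) = 1/(3 - 84/23) = 1/(-15/23) = -23/15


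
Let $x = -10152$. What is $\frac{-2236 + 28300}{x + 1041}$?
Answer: $- \frac{8688}{3037} \approx -2.8607$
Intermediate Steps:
$\frac{-2236 + 28300}{x + 1041} = \frac{-2236 + 28300}{-10152 + 1041} = \frac{26064}{-9111} = 26064 \left(- \frac{1}{9111}\right) = - \frac{8688}{3037}$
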